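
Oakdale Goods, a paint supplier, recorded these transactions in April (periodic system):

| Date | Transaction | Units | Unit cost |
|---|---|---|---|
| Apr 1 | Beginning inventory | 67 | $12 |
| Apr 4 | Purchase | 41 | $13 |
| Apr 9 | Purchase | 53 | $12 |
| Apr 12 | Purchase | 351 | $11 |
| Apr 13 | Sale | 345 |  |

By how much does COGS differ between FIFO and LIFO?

FIFO COGS: 67 @ $12 + 41 @ $13 + 53 @ $12 + 184 @ $11 = $3,997
LIFO COGS: 345 @ $11 = $3,795
Difference = |$3,997 − $3,795| = $202

$202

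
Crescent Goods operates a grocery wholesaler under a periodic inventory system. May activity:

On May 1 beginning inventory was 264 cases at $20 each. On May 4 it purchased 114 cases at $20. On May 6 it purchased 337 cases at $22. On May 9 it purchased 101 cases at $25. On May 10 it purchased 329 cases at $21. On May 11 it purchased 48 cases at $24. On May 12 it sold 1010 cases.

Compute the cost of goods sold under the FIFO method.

COGS = $21,573

May 12, 1010 sold [FIFO — oldest first]: 264 @ $20 + 114 @ $20 + 337 @ $22 + 101 @ $25 + 194 @ $21 = $21,573
Ending inventory: 135 @ $21 + 48 @ $24 = $3,987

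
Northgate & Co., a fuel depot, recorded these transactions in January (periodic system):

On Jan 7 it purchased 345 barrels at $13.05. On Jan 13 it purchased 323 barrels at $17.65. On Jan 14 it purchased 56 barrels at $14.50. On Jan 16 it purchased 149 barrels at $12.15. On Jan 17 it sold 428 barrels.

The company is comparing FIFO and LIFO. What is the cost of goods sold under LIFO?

COGS = $6,558.30

FIFO COGS: 345 @ $13.05 + 83 @ $17.65 = $5,967.20
LIFO COGS: 149 @ $12.15 + 56 @ $14.50 + 223 @ $17.65 = $6,558.30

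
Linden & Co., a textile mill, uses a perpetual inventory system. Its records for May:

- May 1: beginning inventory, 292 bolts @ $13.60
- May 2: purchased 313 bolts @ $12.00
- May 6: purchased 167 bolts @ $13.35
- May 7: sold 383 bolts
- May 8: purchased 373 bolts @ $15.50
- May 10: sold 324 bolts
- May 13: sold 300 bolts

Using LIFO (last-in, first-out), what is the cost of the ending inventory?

May 7, 383 sold [LIFO — newest first]: 167 @ $13.35 + 216 @ $12.00 = $4,821.45
May 10, 324 sold [LIFO — newest first]: 324 @ $15.50 = $5,022.00
May 13, 300 sold [LIFO — newest first]: 49 @ $15.50 + 97 @ $12.00 + 154 @ $13.60 = $4,017.90
Total COGS = $4,821.45 + $5,022.00 + $4,017.90 = $13,861.35
Ending inventory: 138 @ $13.60 = $1,876.80

Ending inventory = $1,876.80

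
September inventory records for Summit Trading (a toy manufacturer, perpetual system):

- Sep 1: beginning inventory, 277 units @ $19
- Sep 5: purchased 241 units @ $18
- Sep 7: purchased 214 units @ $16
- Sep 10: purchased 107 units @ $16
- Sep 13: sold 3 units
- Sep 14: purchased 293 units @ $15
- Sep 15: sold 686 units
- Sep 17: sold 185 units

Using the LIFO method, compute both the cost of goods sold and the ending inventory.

COGS = $14,230; ending inventory = $4,902

Sep 13, 3 sold [LIFO — newest first]: 3 @ $16 = $48
Sep 15, 686 sold [LIFO — newest first]: 293 @ $15 + 104 @ $16 + 214 @ $16 + 75 @ $18 = $10,833
Sep 17, 185 sold [LIFO — newest first]: 166 @ $18 + 19 @ $19 = $3,349
Total COGS = $48 + $10,833 + $3,349 = $14,230
Ending inventory: 258 @ $19 = $4,902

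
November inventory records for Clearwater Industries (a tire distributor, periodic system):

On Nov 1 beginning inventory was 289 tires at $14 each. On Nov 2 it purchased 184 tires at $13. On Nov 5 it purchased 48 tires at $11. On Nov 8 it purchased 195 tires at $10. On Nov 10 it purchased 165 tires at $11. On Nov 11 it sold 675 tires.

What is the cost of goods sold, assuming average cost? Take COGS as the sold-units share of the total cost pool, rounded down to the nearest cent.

COGS = $8,221.82

Nov 11, sell 675: 675/881 × $10,731.00 → $8,221.82
Ending inventory (cost pool remaining) = $2,509.18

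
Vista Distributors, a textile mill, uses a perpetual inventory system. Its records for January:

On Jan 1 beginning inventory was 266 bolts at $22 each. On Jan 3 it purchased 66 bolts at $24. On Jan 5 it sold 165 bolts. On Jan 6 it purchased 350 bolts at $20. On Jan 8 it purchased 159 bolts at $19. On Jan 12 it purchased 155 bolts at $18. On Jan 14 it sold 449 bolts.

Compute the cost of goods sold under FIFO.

Jan 5, 165 sold [FIFO — oldest first]: 165 @ $22 = $3,630
Jan 14, 449 sold [FIFO — oldest first]: 101 @ $22 + 66 @ $24 + 282 @ $20 = $9,446
Total COGS = $3,630 + $9,446 = $13,076
Ending inventory: 68 @ $20 + 159 @ $19 + 155 @ $18 = $7,171

COGS = $13,076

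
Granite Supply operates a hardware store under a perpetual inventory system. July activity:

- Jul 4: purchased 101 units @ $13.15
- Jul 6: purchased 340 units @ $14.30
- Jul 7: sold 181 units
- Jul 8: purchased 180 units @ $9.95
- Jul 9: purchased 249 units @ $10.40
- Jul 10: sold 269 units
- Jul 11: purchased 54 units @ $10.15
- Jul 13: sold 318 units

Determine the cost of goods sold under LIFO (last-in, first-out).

Jul 7, 181 sold [LIFO — newest first]: 181 @ $14.30 = $2,588.30
Jul 10, 269 sold [LIFO — newest first]: 249 @ $10.40 + 20 @ $9.95 = $2,788.60
Jul 13, 318 sold [LIFO — newest first]: 54 @ $10.15 + 160 @ $9.95 + 104 @ $14.30 = $3,627.30
Total COGS = $2,588.30 + $2,788.60 + $3,627.30 = $9,004.20
Ending inventory: 101 @ $13.15 + 55 @ $14.30 = $2,114.65

COGS = $9,004.20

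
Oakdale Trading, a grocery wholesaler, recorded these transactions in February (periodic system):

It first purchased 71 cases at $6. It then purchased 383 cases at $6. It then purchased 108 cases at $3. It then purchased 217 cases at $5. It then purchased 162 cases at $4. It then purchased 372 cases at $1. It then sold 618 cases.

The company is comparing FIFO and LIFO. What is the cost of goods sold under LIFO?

FIFO COGS: 71 @ $6 + 383 @ $6 + 108 @ $3 + 56 @ $5 = $3,328
LIFO COGS: 372 @ $1 + 162 @ $4 + 84 @ $5 = $1,440

COGS = $1,440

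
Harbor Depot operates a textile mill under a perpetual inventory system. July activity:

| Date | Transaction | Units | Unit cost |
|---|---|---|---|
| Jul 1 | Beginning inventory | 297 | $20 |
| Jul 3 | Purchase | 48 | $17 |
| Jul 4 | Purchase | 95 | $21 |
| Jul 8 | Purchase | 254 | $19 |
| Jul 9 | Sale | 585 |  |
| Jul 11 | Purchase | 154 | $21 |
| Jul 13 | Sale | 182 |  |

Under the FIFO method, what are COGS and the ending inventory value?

COGS = $15,110; ending inventory = $1,701

Jul 9, 585 sold [FIFO — oldest first]: 297 @ $20 + 48 @ $17 + 95 @ $21 + 145 @ $19 = $11,506
Jul 13, 182 sold [FIFO — oldest first]: 109 @ $19 + 73 @ $21 = $3,604
Total COGS = $11,506 + $3,604 = $15,110
Ending inventory: 81 @ $21 = $1,701
Check: goods available $16,811 = COGS $15,110 + ending $1,701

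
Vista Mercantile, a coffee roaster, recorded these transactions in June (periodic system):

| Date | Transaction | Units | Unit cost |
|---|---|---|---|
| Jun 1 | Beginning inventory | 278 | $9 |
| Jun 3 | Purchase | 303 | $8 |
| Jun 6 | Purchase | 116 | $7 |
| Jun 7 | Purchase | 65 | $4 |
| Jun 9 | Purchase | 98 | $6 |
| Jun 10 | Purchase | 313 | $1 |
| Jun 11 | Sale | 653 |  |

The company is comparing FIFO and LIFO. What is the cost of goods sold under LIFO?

FIFO COGS: 278 @ $9 + 303 @ $8 + 72 @ $7 = $5,430
LIFO COGS: 313 @ $1 + 98 @ $6 + 65 @ $4 + 116 @ $7 + 61 @ $8 = $2,461

COGS = $2,461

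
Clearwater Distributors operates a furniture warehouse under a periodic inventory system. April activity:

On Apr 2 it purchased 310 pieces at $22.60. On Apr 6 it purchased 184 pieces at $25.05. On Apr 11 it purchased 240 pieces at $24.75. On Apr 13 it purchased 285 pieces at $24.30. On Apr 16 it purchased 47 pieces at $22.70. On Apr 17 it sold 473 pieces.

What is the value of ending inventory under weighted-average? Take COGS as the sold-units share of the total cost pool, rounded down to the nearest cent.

Ending inventory = $14,211.76

Apr 17, sell 473: 473/1066 × $25,547.60 → $11,335.84
Ending inventory (cost pool remaining) = $14,211.76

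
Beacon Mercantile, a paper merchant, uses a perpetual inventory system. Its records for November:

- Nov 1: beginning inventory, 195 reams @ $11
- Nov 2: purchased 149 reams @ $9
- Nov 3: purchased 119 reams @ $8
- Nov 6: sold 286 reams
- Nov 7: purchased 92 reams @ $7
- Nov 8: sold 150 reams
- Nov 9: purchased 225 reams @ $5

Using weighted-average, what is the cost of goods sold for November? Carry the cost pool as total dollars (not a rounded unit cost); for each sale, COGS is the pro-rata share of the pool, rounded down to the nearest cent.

After Nov 1: 195 on hand, pool $2,145.00 (≈ $11.0000 each)
After Nov 2: 344 on hand, pool $3,486.00 (≈ $10.1337 each)
After Nov 3: 463 on hand, pool $4,438.00 (≈ $9.5853 each)
Nov 6, sell 286: 286/463 × $4,438.00 → $2,741.39
After Nov 7: 269 on hand, pool $2,340.61 (≈ $8.7012 each)
Nov 8, sell 150: 150/269 × $2,340.61 → $1,305.17
After Nov 9: 344 on hand, pool $2,160.44 (≈ $6.2803 each)
Total COGS = $2,741.39 + $1,305.17 = $4,046.56
Ending inventory (cost pool remaining) = $2,160.44

COGS = $4,046.56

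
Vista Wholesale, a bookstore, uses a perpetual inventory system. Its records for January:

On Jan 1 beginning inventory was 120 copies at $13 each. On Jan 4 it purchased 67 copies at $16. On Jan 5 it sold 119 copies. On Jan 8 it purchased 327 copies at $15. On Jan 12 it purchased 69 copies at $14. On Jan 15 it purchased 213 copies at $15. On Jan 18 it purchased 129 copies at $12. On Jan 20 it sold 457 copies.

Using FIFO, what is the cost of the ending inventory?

Jan 5, 119 sold [FIFO — oldest first]: 119 @ $13 = $1,547
Jan 20, 457 sold [FIFO — oldest first]: 1 @ $13 + 67 @ $16 + 327 @ $15 + 62 @ $14 = $6,858
Total COGS = $1,547 + $6,858 = $8,405
Ending inventory: 7 @ $14 + 213 @ $15 + 129 @ $12 = $4,841

Ending inventory = $4,841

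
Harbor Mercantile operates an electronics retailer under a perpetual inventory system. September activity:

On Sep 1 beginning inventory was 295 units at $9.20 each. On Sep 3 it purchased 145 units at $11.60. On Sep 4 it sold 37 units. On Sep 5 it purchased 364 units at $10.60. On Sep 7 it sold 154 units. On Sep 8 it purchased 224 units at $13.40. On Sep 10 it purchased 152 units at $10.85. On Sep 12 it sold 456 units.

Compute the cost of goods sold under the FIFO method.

Sep 4, 37 sold [FIFO — oldest first]: 37 @ $9.20 = $340.40
Sep 7, 154 sold [FIFO — oldest first]: 154 @ $9.20 = $1,416.80
Sep 12, 456 sold [FIFO — oldest first]: 104 @ $9.20 + 145 @ $11.60 + 207 @ $10.60 = $4,833.00
Total COGS = $340.40 + $1,416.80 + $4,833.00 = $6,590.20
Ending inventory: 157 @ $10.60 + 224 @ $13.40 + 152 @ $10.85 = $6,315.00

COGS = $6,590.20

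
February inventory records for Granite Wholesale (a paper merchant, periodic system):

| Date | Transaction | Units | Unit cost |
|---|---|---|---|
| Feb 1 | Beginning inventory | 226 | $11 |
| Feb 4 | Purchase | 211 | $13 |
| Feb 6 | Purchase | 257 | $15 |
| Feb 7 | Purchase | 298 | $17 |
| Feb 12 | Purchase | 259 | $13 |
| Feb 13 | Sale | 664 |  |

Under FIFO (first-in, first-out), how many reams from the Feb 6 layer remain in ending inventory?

30

Feb 13, 664 sold [FIFO — oldest first]: 226 @ $11 + 211 @ $13 + 227 @ $15 = $8,634
Ending inventory: 30 @ $15 + 298 @ $17 + 259 @ $13 = $8,883
Check: goods available $17,517 = COGS $8,634 + ending $8,883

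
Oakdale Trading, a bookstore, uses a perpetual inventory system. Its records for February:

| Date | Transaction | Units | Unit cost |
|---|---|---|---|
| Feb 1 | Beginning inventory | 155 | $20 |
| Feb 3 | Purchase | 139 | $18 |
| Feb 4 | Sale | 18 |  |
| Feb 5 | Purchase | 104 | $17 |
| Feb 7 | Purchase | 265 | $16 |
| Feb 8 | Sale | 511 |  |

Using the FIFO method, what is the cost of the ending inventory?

Ending inventory = $2,144

Feb 4, 18 sold [FIFO — oldest first]: 18 @ $20 = $360
Feb 8, 511 sold [FIFO — oldest first]: 137 @ $20 + 139 @ $18 + 104 @ $17 + 131 @ $16 = $9,106
Total COGS = $360 + $9,106 = $9,466
Ending inventory: 134 @ $16 = $2,144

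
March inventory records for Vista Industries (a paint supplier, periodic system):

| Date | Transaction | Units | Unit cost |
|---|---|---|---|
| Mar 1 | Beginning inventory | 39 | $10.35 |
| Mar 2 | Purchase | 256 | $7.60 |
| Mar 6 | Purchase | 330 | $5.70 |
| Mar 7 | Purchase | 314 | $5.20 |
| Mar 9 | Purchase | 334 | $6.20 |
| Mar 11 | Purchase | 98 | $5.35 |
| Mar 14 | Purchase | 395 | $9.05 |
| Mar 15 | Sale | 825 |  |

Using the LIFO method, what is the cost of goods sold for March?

Mar 15, 825 sold [LIFO — newest first]: 395 @ $9.05 + 98 @ $5.35 + 332 @ $6.20 = $6,157.45
Ending inventory: 39 @ $10.35 + 256 @ $7.60 + 330 @ $5.70 + 314 @ $5.20 + 2 @ $6.20 = $5,875.45
Check: goods available $12,032.90 = COGS $6,157.45 + ending $5,875.45

COGS = $6,157.45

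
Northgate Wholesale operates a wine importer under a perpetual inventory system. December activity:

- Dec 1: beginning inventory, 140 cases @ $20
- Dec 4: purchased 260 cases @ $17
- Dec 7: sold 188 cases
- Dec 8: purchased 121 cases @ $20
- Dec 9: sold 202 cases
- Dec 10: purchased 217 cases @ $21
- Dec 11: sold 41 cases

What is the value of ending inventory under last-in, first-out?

Dec 7, 188 sold [LIFO — newest first]: 188 @ $17 = $3,196
Dec 9, 202 sold [LIFO — newest first]: 121 @ $20 + 72 @ $17 + 9 @ $20 = $3,824
Dec 11, 41 sold [LIFO — newest first]: 41 @ $21 = $861
Total COGS = $3,196 + $3,824 + $861 = $7,881
Ending inventory: 131 @ $20 + 176 @ $21 = $6,316

Ending inventory = $6,316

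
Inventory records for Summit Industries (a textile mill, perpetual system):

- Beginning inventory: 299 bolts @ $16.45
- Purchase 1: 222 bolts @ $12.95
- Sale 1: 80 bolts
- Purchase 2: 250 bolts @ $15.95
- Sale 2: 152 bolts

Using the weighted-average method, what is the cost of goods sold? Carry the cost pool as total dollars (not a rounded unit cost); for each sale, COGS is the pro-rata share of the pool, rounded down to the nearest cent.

COGS = $3,524.92

After Beginning: 299 on hand, pool $4,918.55 (≈ $16.4500 each)
After Purchase 1: 521 on hand, pool $7,793.45 (≈ $14.9586 each)
Sale 1, sell 80: 80/521 × $7,793.45 → $1,196.69
After Purchase 2: 691 on hand, pool $10,584.26 (≈ $15.3173 each)
Sale 2, sell 152: 152/691 × $10,584.26 → $2,328.23
Total COGS = $1,196.69 + $2,328.23 = $3,524.92
Ending inventory (cost pool remaining) = $8,256.03
Check: goods available $11,780.95 = COGS $3,524.92 + ending $8,256.03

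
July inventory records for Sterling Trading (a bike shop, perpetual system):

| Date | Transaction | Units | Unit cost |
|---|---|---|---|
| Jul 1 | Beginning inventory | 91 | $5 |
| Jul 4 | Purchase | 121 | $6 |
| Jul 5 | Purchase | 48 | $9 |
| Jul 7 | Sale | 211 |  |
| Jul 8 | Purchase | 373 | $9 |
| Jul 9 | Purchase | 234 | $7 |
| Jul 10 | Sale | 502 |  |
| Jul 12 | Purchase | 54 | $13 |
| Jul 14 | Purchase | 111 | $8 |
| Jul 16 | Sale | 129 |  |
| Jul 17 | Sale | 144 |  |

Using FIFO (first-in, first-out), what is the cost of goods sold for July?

COGS = $7,830

Jul 7, 211 sold [FIFO — oldest first]: 91 @ $5 + 120 @ $6 = $1,175
Jul 10, 502 sold [FIFO — oldest first]: 1 @ $6 + 48 @ $9 + 373 @ $9 + 80 @ $7 = $4,355
Jul 16, 129 sold [FIFO — oldest first]: 129 @ $7 = $903
Jul 17, 144 sold [FIFO — oldest first]: 25 @ $7 + 54 @ $13 + 65 @ $8 = $1,397
Total COGS = $1,175 + $4,355 + $903 + $1,397 = $7,830
Ending inventory: 46 @ $8 = $368
Check: goods available $8,198 = COGS $7,830 + ending $368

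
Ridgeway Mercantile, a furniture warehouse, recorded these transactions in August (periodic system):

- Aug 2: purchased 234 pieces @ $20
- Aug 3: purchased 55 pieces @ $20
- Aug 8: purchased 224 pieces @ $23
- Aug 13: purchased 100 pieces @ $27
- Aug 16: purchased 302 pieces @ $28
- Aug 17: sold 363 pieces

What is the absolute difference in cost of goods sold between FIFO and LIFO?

$2,621

FIFO COGS: 234 @ $20 + 55 @ $20 + 74 @ $23 = $7,482
LIFO COGS: 302 @ $28 + 61 @ $27 = $10,103
Difference = |$7,482 − $10,103| = $2,621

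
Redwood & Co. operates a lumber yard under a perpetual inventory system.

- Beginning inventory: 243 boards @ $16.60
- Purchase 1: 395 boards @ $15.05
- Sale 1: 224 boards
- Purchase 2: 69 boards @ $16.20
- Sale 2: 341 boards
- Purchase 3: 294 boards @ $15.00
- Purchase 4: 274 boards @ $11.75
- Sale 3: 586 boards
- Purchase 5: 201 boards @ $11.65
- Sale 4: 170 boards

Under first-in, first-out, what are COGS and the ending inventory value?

Sale 1 (224) [FIFO — oldest first]: 224 @ $16.60 = $3,718.40
Sale 2 (341) [FIFO — oldest first]: 19 @ $16.60 + 322 @ $15.05 = $5,161.50
Sale 3 (586) [FIFO — oldest first]: 73 @ $15.05 + 69 @ $16.20 + 294 @ $15.00 + 150 @ $11.75 = $8,388.95
Sale 4 (170) [FIFO — oldest first]: 124 @ $11.75 + 46 @ $11.65 = $1,992.90
Total COGS = $3,718.40 + $5,161.50 + $8,388.95 + $1,992.90 = $19,261.75
Ending inventory: 155 @ $11.65 = $1,805.75

COGS = $19,261.75; ending inventory = $1,805.75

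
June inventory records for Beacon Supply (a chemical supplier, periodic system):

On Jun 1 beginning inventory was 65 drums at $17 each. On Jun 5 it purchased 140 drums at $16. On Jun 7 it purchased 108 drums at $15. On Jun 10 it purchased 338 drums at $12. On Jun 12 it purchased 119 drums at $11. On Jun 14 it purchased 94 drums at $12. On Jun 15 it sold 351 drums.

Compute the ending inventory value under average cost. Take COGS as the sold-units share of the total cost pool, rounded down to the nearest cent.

Ending inventory = $6,803.19

Jun 15, sell 351: 351/864 × $11,458.00 → $4,654.81
Ending inventory (cost pool remaining) = $6,803.19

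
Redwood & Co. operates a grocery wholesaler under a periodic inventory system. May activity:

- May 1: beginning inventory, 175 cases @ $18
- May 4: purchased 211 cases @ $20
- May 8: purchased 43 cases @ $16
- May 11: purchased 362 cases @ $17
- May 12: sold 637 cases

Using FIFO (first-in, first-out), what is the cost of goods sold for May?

COGS = $11,594

May 12, 637 sold [FIFO — oldest first]: 175 @ $18 + 211 @ $20 + 43 @ $16 + 208 @ $17 = $11,594
Ending inventory: 154 @ $17 = $2,618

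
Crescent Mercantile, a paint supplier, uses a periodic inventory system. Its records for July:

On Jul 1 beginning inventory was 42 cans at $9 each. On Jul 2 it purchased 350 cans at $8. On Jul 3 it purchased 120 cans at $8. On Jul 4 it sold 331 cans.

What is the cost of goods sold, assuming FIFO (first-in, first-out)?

COGS = $2,690

Jul 4, 331 sold [FIFO — oldest first]: 42 @ $9 + 289 @ $8 = $2,690
Ending inventory: 61 @ $8 + 120 @ $8 = $1,448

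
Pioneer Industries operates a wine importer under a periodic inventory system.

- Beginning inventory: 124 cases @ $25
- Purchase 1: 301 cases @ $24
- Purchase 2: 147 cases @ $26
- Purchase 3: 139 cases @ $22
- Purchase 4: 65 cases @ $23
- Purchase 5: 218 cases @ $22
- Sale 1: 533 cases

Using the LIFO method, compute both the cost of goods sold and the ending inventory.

Sale 1 (533) [LIFO — newest first]: 218 @ $22 + 65 @ $23 + 139 @ $22 + 111 @ $26 = $12,235
Ending inventory: 124 @ $25 + 301 @ $24 + 36 @ $26 = $11,260
Check: goods available $23,495 = COGS $12,235 + ending $11,260

COGS = $12,235; ending inventory = $11,260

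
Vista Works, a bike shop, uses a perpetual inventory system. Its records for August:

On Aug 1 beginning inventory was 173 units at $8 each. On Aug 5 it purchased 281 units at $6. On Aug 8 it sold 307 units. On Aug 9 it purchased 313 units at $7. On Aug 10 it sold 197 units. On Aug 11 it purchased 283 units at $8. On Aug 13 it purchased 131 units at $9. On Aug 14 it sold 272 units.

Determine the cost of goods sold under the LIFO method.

COGS = $5,580

Aug 8, 307 sold [LIFO — newest first]: 281 @ $6 + 26 @ $8 = $1,894
Aug 10, 197 sold [LIFO — newest first]: 197 @ $7 = $1,379
Aug 14, 272 sold [LIFO — newest first]: 131 @ $9 + 141 @ $8 = $2,307
Total COGS = $1,894 + $1,379 + $2,307 = $5,580
Ending inventory: 147 @ $8 + 116 @ $7 + 142 @ $8 = $3,124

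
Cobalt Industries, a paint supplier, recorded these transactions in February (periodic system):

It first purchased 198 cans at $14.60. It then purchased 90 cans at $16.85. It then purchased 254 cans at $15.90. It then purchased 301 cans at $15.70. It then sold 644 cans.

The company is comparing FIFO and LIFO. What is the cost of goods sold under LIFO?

FIFO COGS: 198 @ $14.60 + 90 @ $16.85 + 254 @ $15.90 + 102 @ $15.70 = $10,047.30
LIFO COGS: 301 @ $15.70 + 254 @ $15.90 + 89 @ $16.85 = $10,263.95

COGS = $10,263.95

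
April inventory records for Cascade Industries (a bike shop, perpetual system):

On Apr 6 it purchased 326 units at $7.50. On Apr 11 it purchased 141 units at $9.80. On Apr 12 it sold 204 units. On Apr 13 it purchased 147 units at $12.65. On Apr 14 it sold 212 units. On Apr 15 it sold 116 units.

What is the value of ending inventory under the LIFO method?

Ending inventory = $615.00

Apr 12, 204 sold [LIFO — newest first]: 141 @ $9.80 + 63 @ $7.50 = $1,854.30
Apr 14, 212 sold [LIFO — newest first]: 147 @ $12.65 + 65 @ $7.50 = $2,347.05
Apr 15, 116 sold [LIFO — newest first]: 116 @ $7.50 = $870.00
Total COGS = $1,854.30 + $2,347.05 + $870.00 = $5,071.35
Ending inventory: 82 @ $7.50 = $615.00
Check: goods available $5,686.35 = COGS $5,071.35 + ending $615.00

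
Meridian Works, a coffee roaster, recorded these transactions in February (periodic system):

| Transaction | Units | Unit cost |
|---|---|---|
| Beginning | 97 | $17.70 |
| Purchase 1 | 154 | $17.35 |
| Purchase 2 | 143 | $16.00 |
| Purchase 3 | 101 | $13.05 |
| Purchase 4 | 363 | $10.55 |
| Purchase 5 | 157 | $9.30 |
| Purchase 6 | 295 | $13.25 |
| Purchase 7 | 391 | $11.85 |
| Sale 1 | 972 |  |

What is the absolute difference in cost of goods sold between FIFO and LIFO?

$1,521.55

FIFO COGS: 97 @ $17.70 + 154 @ $17.35 + 143 @ $16.00 + 101 @ $13.05 + 363 @ $10.55 + 114 @ $9.30 = $12,884.70
LIFO COGS: 391 @ $11.85 + 295 @ $13.25 + 157 @ $9.30 + 129 @ $10.55 = $11,363.15
Difference = |$12,884.70 − $11,363.15| = $1,521.55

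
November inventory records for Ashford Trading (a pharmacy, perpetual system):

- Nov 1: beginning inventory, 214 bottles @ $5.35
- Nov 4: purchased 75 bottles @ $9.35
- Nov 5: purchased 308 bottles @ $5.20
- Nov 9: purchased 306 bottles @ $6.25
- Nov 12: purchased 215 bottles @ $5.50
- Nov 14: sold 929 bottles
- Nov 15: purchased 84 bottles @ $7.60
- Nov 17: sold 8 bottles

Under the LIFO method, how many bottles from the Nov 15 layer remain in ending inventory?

76

Nov 14, 929 sold [LIFO — newest first]: 215 @ $5.50 + 306 @ $6.25 + 308 @ $5.20 + 75 @ $9.35 + 25 @ $5.35 = $5,531.60
Nov 17, 8 sold [LIFO — newest first]: 8 @ $7.60 = $60.80
Total COGS = $5,531.60 + $60.80 = $5,592.40
Ending inventory: 189 @ $5.35 + 76 @ $7.60 = $1,588.75
Check: goods available $7,181.15 = COGS $5,592.40 + ending $1,588.75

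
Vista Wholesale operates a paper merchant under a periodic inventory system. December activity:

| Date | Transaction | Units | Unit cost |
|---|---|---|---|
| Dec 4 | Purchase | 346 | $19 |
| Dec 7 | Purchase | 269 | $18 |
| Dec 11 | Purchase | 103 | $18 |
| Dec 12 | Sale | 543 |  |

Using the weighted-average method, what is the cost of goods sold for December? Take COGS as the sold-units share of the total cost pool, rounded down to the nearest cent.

Dec 12, sell 543: 543/718 × $13,270.00 → $10,035.66
Ending inventory (cost pool remaining) = $3,234.34
Check: goods available $13,270.00 = COGS $10,035.66 + ending $3,234.34

COGS = $10,035.66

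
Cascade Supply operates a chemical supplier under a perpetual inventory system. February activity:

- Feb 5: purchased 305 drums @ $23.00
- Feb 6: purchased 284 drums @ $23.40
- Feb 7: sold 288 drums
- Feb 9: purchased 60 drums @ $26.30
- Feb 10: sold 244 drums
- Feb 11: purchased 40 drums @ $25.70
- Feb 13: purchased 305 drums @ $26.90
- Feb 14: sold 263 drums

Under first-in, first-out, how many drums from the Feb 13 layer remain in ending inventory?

199

Feb 7, 288 sold [FIFO — oldest first]: 288 @ $23.00 = $6,624.00
Feb 10, 244 sold [FIFO — oldest first]: 17 @ $23.00 + 227 @ $23.40 = $5,702.80
Feb 14, 263 sold [FIFO — oldest first]: 57 @ $23.40 + 60 @ $26.30 + 40 @ $25.70 + 106 @ $26.90 = $6,791.20
Total COGS = $6,624.00 + $5,702.80 + $6,791.20 = $19,118.00
Ending inventory: 199 @ $26.90 = $5,353.10
Check: goods available $24,471.10 = COGS $19,118.00 + ending $5,353.10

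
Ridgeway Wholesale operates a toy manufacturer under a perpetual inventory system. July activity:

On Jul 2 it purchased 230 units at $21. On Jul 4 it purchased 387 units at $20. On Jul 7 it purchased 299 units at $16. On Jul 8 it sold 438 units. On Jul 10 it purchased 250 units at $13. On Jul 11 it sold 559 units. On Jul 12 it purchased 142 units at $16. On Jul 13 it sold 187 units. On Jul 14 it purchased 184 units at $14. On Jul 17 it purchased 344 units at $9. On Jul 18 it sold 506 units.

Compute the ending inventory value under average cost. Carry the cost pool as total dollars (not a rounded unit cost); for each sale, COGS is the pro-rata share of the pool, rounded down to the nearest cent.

After Jul 2: 230 on hand, pool $4,830.00 (≈ $21.0000 each)
After Jul 4: 617 on hand, pool $12,570.00 (≈ $20.3728 each)
After Jul 7: 916 on hand, pool $17,354.00 (≈ $18.9454 each)
Jul 8, sell 438: 438/916 × $17,354.00 → $8,298.09
After Jul 10: 728 on hand, pool $12,305.91 (≈ $16.9037 each)
Jul 11, sell 559: 559/728 × $12,305.91 → $9,449.18
After Jul 12: 311 on hand, pool $5,128.73 (≈ $16.4911 each)
Jul 13, sell 187: 187/311 × $5,128.73 → $3,083.83
After Jul 14: 308 on hand, pool $4,620.90 (≈ $15.0029 each)
After Jul 17: 652 on hand, pool $7,716.90 (≈ $11.8357 each)
Jul 18, sell 506: 506/652 × $7,716.90 → $5,988.88
Total COGS = $8,298.09 + $9,449.18 + $3,083.83 + $5,988.88 = $26,819.98
Ending inventory (cost pool remaining) = $1,728.02
Check: goods available $28,548.00 = COGS $26,819.98 + ending $1,728.02

Ending inventory = $1,728.02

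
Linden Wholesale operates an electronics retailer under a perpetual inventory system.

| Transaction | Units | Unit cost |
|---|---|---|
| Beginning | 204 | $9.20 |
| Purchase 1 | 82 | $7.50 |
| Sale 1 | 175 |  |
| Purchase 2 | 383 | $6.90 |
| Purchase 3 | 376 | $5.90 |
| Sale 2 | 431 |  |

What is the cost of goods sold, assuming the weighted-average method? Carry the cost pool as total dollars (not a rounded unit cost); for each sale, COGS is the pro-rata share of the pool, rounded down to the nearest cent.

COGS = $4,412.00

After Beginning: 204 on hand, pool $1,876.80 (≈ $9.2000 each)
After Purchase 1: 286 on hand, pool $2,491.80 (≈ $8.7126 each)
Sale 1, sell 175: 175/286 × $2,491.80 → $1,524.70
After Purchase 2: 494 on hand, pool $3,609.80 (≈ $7.3073 each)
After Purchase 3: 870 on hand, pool $5,828.20 (≈ $6.6991 each)
Sale 2, sell 431: 431/870 × $5,828.20 → $2,887.30
Total COGS = $1,524.70 + $2,887.30 = $4,412.00
Ending inventory (cost pool remaining) = $2,940.90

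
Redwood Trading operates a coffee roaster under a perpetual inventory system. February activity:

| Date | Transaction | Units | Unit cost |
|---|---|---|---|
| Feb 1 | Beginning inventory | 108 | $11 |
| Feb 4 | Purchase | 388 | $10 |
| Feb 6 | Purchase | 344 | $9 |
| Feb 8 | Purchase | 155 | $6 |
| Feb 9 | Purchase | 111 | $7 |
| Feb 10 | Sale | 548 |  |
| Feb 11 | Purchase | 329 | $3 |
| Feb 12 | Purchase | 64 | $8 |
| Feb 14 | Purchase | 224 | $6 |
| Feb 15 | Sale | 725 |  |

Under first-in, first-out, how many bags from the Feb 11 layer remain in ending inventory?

162

Feb 10, 548 sold [FIFO — oldest first]: 108 @ $11 + 388 @ $10 + 52 @ $9 = $5,536
Feb 15, 725 sold [FIFO — oldest first]: 292 @ $9 + 155 @ $6 + 111 @ $7 + 167 @ $3 = $4,836
Total COGS = $5,536 + $4,836 = $10,372
Ending inventory: 162 @ $3 + 64 @ $8 + 224 @ $6 = $2,342
Check: goods available $12,714 = COGS $10,372 + ending $2,342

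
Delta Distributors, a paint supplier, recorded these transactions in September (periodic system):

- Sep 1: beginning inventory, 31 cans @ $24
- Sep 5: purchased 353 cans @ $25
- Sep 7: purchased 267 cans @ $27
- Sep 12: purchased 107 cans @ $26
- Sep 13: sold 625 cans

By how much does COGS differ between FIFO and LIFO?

FIFO COGS: 31 @ $24 + 353 @ $25 + 241 @ $27 = $16,076
LIFO COGS: 107 @ $26 + 267 @ $27 + 251 @ $25 = $16,266
Difference = |$16,076 − $16,266| = $190

$190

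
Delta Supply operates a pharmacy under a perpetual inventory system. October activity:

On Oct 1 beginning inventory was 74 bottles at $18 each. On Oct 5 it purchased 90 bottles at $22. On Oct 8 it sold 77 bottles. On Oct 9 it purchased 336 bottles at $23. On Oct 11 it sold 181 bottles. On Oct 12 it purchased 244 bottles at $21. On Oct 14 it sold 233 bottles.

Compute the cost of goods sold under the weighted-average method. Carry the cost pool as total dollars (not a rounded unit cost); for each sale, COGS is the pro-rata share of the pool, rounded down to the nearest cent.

COGS = $10,671.71

After Oct 1: 74 on hand, pool $1,332.00 (≈ $18.0000 each)
After Oct 5: 164 on hand, pool $3,312.00 (≈ $20.1951 each)
Oct 8, sell 77: 77/164 × $3,312.00 → $1,555.02
After Oct 9: 423 on hand, pool $9,484.98 (≈ $22.4231 each)
Oct 11, sell 181: 181/423 × $9,484.98 → $4,058.58
After Oct 12: 486 on hand, pool $10,550.40 (≈ $21.7086 each)
Oct 14, sell 233: 233/486 × $10,550.40 → $5,058.11
Total COGS = $1,555.02 + $4,058.58 + $5,058.11 = $10,671.71
Ending inventory (cost pool remaining) = $5,492.29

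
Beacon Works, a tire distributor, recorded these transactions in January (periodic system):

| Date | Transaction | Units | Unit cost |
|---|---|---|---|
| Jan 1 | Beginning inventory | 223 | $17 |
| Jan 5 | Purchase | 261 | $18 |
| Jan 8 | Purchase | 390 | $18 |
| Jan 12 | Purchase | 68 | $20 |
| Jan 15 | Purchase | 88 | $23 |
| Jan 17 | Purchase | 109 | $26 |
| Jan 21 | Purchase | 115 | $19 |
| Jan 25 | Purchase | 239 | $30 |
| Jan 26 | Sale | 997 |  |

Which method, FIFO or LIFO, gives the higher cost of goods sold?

FIFO COGS: 223 @ $17 + 261 @ $18 + 390 @ $18 + 68 @ $20 + 55 @ $23 = $18,134
LIFO COGS: 239 @ $30 + 115 @ $19 + 109 @ $26 + 88 @ $23 + 68 @ $20 + 378 @ $18 = $22,377

LIFO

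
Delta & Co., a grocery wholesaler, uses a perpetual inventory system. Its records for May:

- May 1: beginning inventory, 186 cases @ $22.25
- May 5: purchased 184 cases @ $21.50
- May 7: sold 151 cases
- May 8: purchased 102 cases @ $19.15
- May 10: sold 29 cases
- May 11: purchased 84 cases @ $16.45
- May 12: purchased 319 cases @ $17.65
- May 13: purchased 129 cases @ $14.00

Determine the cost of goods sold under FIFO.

COGS = $4,005.00

May 7, 151 sold [FIFO — oldest first]: 151 @ $22.25 = $3,359.75
May 10, 29 sold [FIFO — oldest first]: 29 @ $22.25 = $645.25
Total COGS = $3,359.75 + $645.25 = $4,005.00
Ending inventory: 6 @ $22.25 + 184 @ $21.50 + 102 @ $19.15 + 84 @ $16.45 + 319 @ $17.65 + 129 @ $14.00 = $14,860.95
Check: goods available $18,865.95 = COGS $4,005.00 + ending $14,860.95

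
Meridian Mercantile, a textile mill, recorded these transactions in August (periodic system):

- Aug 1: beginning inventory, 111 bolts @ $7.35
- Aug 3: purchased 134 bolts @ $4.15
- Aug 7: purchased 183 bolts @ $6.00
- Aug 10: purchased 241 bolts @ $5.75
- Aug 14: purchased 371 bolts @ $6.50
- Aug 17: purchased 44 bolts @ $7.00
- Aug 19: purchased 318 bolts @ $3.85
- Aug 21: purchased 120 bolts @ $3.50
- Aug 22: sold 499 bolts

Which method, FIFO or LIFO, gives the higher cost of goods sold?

FIFO COGS: 111 @ $7.35 + 134 @ $4.15 + 183 @ $6.00 + 71 @ $5.75 = $2,878.20
LIFO COGS: 120 @ $3.50 + 318 @ $3.85 + 44 @ $7.00 + 17 @ $6.50 = $2,062.80

FIFO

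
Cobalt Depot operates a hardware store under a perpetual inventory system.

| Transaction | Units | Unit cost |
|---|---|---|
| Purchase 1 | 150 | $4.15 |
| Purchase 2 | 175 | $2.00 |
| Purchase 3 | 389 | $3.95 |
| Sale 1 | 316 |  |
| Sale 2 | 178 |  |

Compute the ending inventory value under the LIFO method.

Sale 1 (316) [LIFO — newest first]: 316 @ $3.95 = $1,248.20
Sale 2 (178) [LIFO — newest first]: 73 @ $3.95 + 105 @ $2.00 = $498.35
Total COGS = $1,248.20 + $498.35 = $1,746.55
Ending inventory: 150 @ $4.15 + 70 @ $2.00 = $762.50

Ending inventory = $762.50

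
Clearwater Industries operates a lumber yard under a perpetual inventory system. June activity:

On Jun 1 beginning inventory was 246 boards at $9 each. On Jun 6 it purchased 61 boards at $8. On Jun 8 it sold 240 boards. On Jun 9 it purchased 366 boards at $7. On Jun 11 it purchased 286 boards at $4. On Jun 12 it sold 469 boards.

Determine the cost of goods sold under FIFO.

COGS = $5,408

Jun 8, 240 sold [FIFO — oldest first]: 240 @ $9 = $2,160
Jun 12, 469 sold [FIFO — oldest first]: 6 @ $9 + 61 @ $8 + 366 @ $7 + 36 @ $4 = $3,248
Total COGS = $2,160 + $3,248 = $5,408
Ending inventory: 250 @ $4 = $1,000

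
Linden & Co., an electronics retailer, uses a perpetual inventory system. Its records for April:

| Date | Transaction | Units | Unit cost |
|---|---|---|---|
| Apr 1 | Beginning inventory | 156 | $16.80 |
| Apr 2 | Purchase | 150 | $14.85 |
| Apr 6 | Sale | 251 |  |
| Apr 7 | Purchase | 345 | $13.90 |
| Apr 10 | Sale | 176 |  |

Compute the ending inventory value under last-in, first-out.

Apr 6, 251 sold [LIFO — newest first]: 150 @ $14.85 + 101 @ $16.80 = $3,924.30
Apr 10, 176 sold [LIFO — newest first]: 176 @ $13.90 = $2,446.40
Total COGS = $3,924.30 + $2,446.40 = $6,370.70
Ending inventory: 55 @ $16.80 + 169 @ $13.90 = $3,273.10

Ending inventory = $3,273.10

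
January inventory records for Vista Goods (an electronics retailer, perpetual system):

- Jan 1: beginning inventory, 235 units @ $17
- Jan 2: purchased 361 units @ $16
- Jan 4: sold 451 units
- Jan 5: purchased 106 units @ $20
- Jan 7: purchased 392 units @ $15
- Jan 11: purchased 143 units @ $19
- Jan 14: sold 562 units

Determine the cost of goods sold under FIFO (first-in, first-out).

COGS = $16,556

Jan 4, 451 sold [FIFO — oldest first]: 235 @ $17 + 216 @ $16 = $7,451
Jan 14, 562 sold [FIFO — oldest first]: 145 @ $16 + 106 @ $20 + 311 @ $15 = $9,105
Total COGS = $7,451 + $9,105 = $16,556
Ending inventory: 81 @ $15 + 143 @ $19 = $3,932
Check: goods available $20,488 = COGS $16,556 + ending $3,932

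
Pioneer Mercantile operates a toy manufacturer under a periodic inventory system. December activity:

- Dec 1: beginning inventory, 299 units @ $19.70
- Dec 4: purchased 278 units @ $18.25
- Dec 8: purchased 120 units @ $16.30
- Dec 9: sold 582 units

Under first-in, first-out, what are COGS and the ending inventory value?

COGS = $11,045.30; ending inventory = $1,874.50

Dec 9, 582 sold [FIFO — oldest first]: 299 @ $19.70 + 278 @ $18.25 + 5 @ $16.30 = $11,045.30
Ending inventory: 115 @ $16.30 = $1,874.50
Check: goods available $12,919.80 = COGS $11,045.30 + ending $1,874.50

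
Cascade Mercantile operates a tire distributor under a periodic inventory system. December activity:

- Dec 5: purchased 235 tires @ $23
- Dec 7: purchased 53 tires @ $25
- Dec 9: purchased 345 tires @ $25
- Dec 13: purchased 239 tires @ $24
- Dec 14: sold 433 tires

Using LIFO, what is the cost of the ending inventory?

Dec 14, 433 sold [LIFO — newest first]: 239 @ $24 + 194 @ $25 = $10,586
Ending inventory: 235 @ $23 + 53 @ $25 + 151 @ $25 = $10,505

Ending inventory = $10,505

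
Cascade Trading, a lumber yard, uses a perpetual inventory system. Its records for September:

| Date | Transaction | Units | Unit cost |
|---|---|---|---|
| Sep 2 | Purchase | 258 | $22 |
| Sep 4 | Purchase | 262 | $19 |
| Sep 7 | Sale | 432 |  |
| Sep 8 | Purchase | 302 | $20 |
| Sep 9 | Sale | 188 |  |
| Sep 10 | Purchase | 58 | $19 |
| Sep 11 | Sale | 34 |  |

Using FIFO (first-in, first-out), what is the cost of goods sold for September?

Sep 7, 432 sold [FIFO — oldest first]: 258 @ $22 + 174 @ $19 = $8,982
Sep 9, 188 sold [FIFO — oldest first]: 88 @ $19 + 100 @ $20 = $3,672
Sep 11, 34 sold [FIFO — oldest first]: 34 @ $20 = $680
Total COGS = $8,982 + $3,672 + $680 = $13,334
Ending inventory: 168 @ $20 + 58 @ $19 = $4,462
Check: goods available $17,796 = COGS $13,334 + ending $4,462

COGS = $13,334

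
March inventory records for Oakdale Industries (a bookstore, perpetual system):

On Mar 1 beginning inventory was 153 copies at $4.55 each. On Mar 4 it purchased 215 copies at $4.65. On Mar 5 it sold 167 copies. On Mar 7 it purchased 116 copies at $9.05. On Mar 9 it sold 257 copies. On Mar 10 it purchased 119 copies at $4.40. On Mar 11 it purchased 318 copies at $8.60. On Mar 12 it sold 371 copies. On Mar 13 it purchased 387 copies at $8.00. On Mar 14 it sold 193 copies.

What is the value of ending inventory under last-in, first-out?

Ending inventory = $2,115.40

Mar 5, 167 sold [LIFO — newest first]: 167 @ $4.65 = $776.55
Mar 9, 257 sold [LIFO — newest first]: 116 @ $9.05 + 48 @ $4.65 + 93 @ $4.55 = $1,696.15
Mar 12, 371 sold [LIFO — newest first]: 318 @ $8.60 + 53 @ $4.40 = $2,968.00
Mar 14, 193 sold [LIFO — newest first]: 193 @ $8.00 = $1,544.00
Total COGS = $776.55 + $1,696.15 + $2,968.00 + $1,544.00 = $6,984.70
Ending inventory: 60 @ $4.55 + 66 @ $4.40 + 194 @ $8.00 = $2,115.40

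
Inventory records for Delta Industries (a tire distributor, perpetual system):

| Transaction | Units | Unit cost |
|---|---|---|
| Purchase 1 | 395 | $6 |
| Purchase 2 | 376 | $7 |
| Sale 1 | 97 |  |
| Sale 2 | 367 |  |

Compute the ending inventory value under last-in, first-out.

Sale 1 (97) [LIFO — newest first]: 97 @ $7 = $679
Sale 2 (367) [LIFO — newest first]: 279 @ $7 + 88 @ $6 = $2,481
Total COGS = $679 + $2,481 = $3,160
Ending inventory: 307 @ $6 = $1,842
Check: goods available $5,002 = COGS $3,160 + ending $1,842

Ending inventory = $1,842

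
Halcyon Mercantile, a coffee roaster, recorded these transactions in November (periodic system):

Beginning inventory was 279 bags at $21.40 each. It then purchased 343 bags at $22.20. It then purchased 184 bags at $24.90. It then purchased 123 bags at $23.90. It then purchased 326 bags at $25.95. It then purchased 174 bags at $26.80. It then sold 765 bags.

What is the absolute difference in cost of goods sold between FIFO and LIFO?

FIFO COGS: 279 @ $21.40 + 343 @ $22.20 + 143 @ $24.90 = $17,145.90
LIFO COGS: 174 @ $26.80 + 326 @ $25.95 + 123 @ $23.90 + 142 @ $24.90 = $19,598.40
Difference = |$17,145.90 − $19,598.40| = $2,452.50

$2,452.50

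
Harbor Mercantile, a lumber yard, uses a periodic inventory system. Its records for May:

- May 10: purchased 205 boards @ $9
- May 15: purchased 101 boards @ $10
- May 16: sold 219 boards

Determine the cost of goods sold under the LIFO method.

COGS = $2,072

May 16, 219 sold [LIFO — newest first]: 101 @ $10 + 118 @ $9 = $2,072
Ending inventory: 87 @ $9 = $783
Check: goods available $2,855 = COGS $2,072 + ending $783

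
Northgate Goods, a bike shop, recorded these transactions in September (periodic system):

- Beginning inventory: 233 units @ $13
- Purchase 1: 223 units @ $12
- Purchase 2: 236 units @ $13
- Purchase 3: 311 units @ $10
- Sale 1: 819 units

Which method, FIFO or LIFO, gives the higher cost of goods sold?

FIFO

FIFO COGS: 233 @ $13 + 223 @ $12 + 236 @ $13 + 127 @ $10 = $10,043
LIFO COGS: 311 @ $10 + 236 @ $13 + 223 @ $12 + 49 @ $13 = $9,491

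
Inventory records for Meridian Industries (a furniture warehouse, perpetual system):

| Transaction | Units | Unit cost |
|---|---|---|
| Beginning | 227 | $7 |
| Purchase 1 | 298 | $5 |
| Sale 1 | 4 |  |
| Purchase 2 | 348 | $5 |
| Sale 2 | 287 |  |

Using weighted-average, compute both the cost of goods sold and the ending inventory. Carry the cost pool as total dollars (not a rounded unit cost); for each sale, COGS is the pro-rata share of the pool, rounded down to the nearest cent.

After Beginning: 227 on hand, pool $1,589.00 (≈ $7.0000 each)
After Purchase 1: 525 on hand, pool $3,079.00 (≈ $5.8648 each)
Sale 1, sell 4: 4/525 × $3,079.00 → $23.45
After Purchase 2: 869 on hand, pool $4,795.55 (≈ $5.5185 each)
Sale 2, sell 287: 287/869 × $4,795.55 → $1,583.80
Total COGS = $23.45 + $1,583.80 = $1,607.25
Ending inventory (cost pool remaining) = $3,211.75

COGS = $1,607.25; ending inventory = $3,211.75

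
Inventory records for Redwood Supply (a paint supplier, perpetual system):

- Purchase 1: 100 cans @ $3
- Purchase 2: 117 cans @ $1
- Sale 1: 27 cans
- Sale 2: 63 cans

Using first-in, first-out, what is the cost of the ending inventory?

Ending inventory = $147

Sale 1 (27) [FIFO — oldest first]: 27 @ $3 = $81
Sale 2 (63) [FIFO — oldest first]: 63 @ $3 = $189
Total COGS = $81 + $189 = $270
Ending inventory: 10 @ $3 + 117 @ $1 = $147
Check: goods available $417 = COGS $270 + ending $147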